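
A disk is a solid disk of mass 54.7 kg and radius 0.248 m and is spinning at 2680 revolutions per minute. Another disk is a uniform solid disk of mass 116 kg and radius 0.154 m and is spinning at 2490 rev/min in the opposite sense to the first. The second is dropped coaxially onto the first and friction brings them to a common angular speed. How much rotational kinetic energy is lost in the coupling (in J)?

ΔKE lost ≈ 1.11e+05 J

The coupling torques are internal; angular momentum about the shared axis is conserved.
Moments of inertia: I_A = ½(54.7)(0.248)² = 1.682 kg·m²; I_B = ½(116)(0.154)² = 1.376 kg·m².
Taking A's sense as positive: L = (1.682)(2680) − (1.376)(2490) = 1083 kg·m²·rpm.
Combined I = 1.682 + 1.376 = 3.058 kg·m².
ω_f = L / I = 1083 / 3.058 = 354.2 rpm.
KE_i = ½ΣIω² = 1.130e+05 J; KE_f = ½(3.058)(37.09)² = 2103 J.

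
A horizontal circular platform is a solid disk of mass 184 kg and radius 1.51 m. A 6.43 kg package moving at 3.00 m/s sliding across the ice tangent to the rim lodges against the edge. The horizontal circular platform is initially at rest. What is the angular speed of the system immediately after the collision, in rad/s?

|ω_f| ≈ 0.130 rad/s

The axle reaction passes through the central axle and exerts no torque about it; angular momentum about the central axle is conserved through the impact.
I_p = ½(184)(1.51)² = 209.8 kg·m². Taking the sense of the package's angular momentum as positive, L_{package} = m v R = (6.43)(3.00)(1.51) = 29.13 kg·m²/s.
L_i = 0 + 29.13 = 29.13 kg·m²/s.
After sticking, I_f = I_p + m R² = 209.8 + (6.43)(1.51)² = 224.4 kg·m².
ω_f = L_i / I_f = 29.13 / 224.4 = 0.1298 rad/s.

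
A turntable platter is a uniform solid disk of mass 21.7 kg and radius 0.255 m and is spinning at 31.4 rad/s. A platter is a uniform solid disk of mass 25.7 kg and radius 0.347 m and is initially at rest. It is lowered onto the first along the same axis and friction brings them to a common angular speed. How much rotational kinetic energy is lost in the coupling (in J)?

ΔKE lost ≈ 239 J

The coupling torques are internal; angular momentum about the shared axis is conserved.
Moments of inertia: I_A = ½(21.7)(0.255)² = 0.7055 kg·m²; I_B = ½(25.7)(0.347)² = 1.547 kg·m².
Taking A's sense as positive: L = (0.7055)(31.4) = 22.15 kg·m²·rad/s.
Combined I = 0.7055 + 1.547 = 2.253 kg·m².
ω_f = L / I = 22.15 / 2.253 = 9.834 rad/s.
KE_i = ½ΣIω² = 347.8 J; KE_f = ½(2.253)(9.834)² = 108.9 J.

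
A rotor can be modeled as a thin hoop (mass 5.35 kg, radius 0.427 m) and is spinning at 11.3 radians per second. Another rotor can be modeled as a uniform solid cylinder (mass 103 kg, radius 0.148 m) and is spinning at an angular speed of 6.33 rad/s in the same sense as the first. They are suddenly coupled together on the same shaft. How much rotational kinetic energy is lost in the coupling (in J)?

ΔKE lost ≈ 6.46 J

No external torque acts about the common axis, so total angular momentum is conserved.
Moments of inertia: I_A = (5.35)(0.427)² = 0.9755 kg·m²; I_B = ½(103)(0.148)² = 1.128 kg·m².
Taking A's sense as positive: L = (0.9755)(11.3) + (1.128)(6.33) = 18.16 kg·m²·rad/s.
Combined I = 0.9755 + 1.128 = 2.104 kg·m².
ω_f = L / I = 18.16 / 2.104 = 8.635 rad/s.
KE_i = ½ΣIω² = 84.88 J; KE_f = ½(2.104)(8.635)² = 78.42 J.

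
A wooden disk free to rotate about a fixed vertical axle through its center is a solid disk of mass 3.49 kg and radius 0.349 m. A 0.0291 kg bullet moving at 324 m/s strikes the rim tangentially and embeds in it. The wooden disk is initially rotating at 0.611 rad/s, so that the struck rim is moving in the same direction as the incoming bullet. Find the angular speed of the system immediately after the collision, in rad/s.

|ω_f| ≈ 15.8 rad/s

About the axle the impulsive forces during the collision are internal, so angular momentum about that axis is conserved.
I_p = ½(3.49)(0.349)² = 0.2125 kg·m². Taking the sense of the bullet's angular momentum as positive, L_{bullet} = m v R = (0.0291)(324)(0.349) = 3.291 kg·m²/s.
L_i = +I_p ω_p + m v R = +(0.2125)(0.611) + 3.291 = 3.420 kg·m²/s.
After sticking, I_f = I_p + m R² = 0.2125 + (0.0291)(0.349)² = 0.2161 kg·m².
ω_f = L_i / I_f = 3.420 / 0.2161 = 15.83 rad/s.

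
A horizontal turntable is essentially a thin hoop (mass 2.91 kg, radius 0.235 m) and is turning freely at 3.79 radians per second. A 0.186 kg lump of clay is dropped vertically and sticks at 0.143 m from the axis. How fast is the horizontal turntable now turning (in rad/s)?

ω_f ≈ 3.70 rad/s

The added mass arrives with no angular momentum about the axis, and any external torque about the axis is negligible, so the system's angular momentum is conserved.
I_p = (2.91)(0.235)² = 0.1607 kg·m².
Added inertia Σmr² = (0.186)(0.143)² = 0.003804 kg·m²; I_f = 0.1607 + 0.003804 = 0.1645 kg·m².
ω_f = I_p ω_i / I_f = (0.1607)(3.79) / 0.1645 = 3.702 rad/s.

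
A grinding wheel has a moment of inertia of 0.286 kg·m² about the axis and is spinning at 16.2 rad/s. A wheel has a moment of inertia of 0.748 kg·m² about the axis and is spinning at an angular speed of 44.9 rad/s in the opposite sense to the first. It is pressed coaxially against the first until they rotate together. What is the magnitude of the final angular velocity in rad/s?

The coupling torques are internal; angular momentum about the shared axis is conserved.
Taking A's sense as positive: L = (0.2860)(16.2) − (0.7480)(44.9) = -28.95 kg·m²·rad/s.
Combined I = 0.2860 + 0.7480 = 1.034 kg·m².
ω_f = L / I = -28.95 / 1.034 = -28.00 rad/s.

|ω_f| ≈ 28.0 rad/s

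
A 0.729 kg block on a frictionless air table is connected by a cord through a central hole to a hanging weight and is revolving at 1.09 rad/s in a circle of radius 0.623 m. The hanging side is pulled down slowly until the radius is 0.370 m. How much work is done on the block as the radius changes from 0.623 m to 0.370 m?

The constraining force is radial, so m r² ω about the center is conserved.
ω₂ = ω₁ (r₁/r₂)² = (1.09)(0.623/0.370)² = 3.090 rad/s.
W = ΔKE = ½m(v₂² − v₁²) = 0.3085 J.

W ≈ 0.308 J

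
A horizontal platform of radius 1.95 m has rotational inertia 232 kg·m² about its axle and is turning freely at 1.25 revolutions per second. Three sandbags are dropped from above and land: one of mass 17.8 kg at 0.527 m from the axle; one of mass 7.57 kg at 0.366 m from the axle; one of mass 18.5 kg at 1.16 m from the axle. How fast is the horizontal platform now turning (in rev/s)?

The added mass arrives with no angular momentum about the axle, and any external torque about the axle is negligible, so the system's angular momentum is conserved.
Added inertia Σmr² = (17.8)(0.527)² + (7.57)(0.366)² + (18.5)(1.16)² = 30.85 kg·m²; I_f = 232.0 + 30.85 = 262.9 kg·m².
ω_f = I_p ω_i / I_f = (232.0)(1.25) / 262.9 = 1.103 rev/s.

ω_f ≈ 1.10 rev/s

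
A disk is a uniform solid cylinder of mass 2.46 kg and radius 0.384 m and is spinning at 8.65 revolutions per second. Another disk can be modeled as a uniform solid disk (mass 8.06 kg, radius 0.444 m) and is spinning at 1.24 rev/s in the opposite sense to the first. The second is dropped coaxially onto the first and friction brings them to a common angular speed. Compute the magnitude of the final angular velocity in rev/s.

The coupling torques are internal; angular momentum about the shared axis is conserved.
Moments of inertia: I_A = ½(2.46)(0.384)² = 0.1814 kg·m²; I_B = ½(8.06)(0.444)² = 0.7945 kg·m².
Taking A's sense as positive: L = (0.1814)(8.65) − (0.7945)(1.24) = 0.5837 kg·m²·rev/s.
Combined I = 0.1814 + 0.7945 = 0.9758 kg·m².
ω_f = L / I = 0.5837 / 0.9758 = 0.5982 rev/s.

|ω_f| ≈ 0.598 rev/s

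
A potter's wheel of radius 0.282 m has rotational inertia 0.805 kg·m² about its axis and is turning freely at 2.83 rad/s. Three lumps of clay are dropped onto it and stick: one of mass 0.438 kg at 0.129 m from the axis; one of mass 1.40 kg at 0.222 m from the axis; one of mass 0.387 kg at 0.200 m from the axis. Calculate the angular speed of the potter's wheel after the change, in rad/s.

ω_f ≈ 2.54 rad/s

The added mass arrives with no angular momentum about the axis, and any external torque about the axis is negligible, so the system's angular momentum is conserved.
Added inertia Σmr² = (0.438)(0.129)² + (1.40)(0.222)² + (0.387)(0.200)² = 0.09177 kg·m²; I_f = 0.8050 + 0.09177 = 0.8968 kg·m².
ω_f = I_p ω_i / I_f = (0.8050)(2.83) / 0.8968 = 2.540 rad/s.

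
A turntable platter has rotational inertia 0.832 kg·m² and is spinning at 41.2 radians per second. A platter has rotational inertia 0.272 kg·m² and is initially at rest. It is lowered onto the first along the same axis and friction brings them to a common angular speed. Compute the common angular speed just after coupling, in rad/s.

|ω_f| ≈ 31.0 rad/s

The coupling torques are internal; angular momentum about the shared axis is conserved.
Taking A's sense as positive: L = (0.8320)(41.2) = 34.28 kg·m²·rad/s.
Combined I = 0.8320 + 0.2720 = 1.104 kg·m².
ω_f = L / I = 34.28 / 1.104 = 31.05 rad/s.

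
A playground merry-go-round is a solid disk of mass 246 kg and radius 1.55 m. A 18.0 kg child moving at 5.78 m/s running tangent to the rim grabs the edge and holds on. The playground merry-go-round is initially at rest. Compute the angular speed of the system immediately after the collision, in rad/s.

About the axle the impulsive forces during the collision are internal, so angular momentum about that axis is conserved.
I_p = ½(246)(1.55)² = 295.5 kg·m². Taking the sense of the child's angular momentum as positive, L_{child} = m v R = (18.0)(5.78)(1.55) = 161.3 kg·m²/s.
L_i = 0 + 161.3 = 161.3 kg·m²/s.
After sticking, I_f = I_p + m R² = 295.5 + (18.0)(1.55)² = 338.8 kg·m².
ω_f = L_i / I_f = 161.3 / 338.8 = 0.4760 rad/s.

|ω_f| ≈ 0.476 rad/s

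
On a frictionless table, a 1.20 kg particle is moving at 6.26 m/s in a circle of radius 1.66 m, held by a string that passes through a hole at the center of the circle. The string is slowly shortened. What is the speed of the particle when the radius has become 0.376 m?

v₂ ≈ 27.6 m/s

The only horizontal force on the mass is along the cord (radial), so it exerts no torque about the hole and angular momentum m v r is conserved.
v₂ = v₁ r₁ / r₂ = (6.26)(1.66) / (0.376) = 27.64 m/s.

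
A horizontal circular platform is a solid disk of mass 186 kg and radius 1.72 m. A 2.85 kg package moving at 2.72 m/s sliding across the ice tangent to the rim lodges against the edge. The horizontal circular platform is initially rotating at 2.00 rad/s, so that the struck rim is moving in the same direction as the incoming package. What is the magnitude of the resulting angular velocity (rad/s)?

About the central axle the impulsive forces during the collision are internal, so angular momentum about that axis is conserved.
I_p = ½(186)(1.72)² = 275.1 kg·m². Taking the sense of the package's angular momentum as positive, L_{package} = m v R = (2.85)(2.72)(1.72) = 13.33 kg·m²/s.
L_i = +I_p ω_p + m v R = +(275.1)(2.00) + 13.33 = 563.6 kg·m²/s.
After sticking, I_f = I_p + m R² = 275.1 + (2.85)(1.72)² = 283.6 kg·m².
ω_f = L_i / I_f = 563.6 / 283.6 = 1.988 rad/s.

|ω_f| ≈ 1.99 rad/s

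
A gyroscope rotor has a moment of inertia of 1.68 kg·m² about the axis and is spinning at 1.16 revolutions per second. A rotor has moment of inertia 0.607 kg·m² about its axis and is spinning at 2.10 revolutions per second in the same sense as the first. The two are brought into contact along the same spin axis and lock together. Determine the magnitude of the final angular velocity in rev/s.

The coupling torques are internal; angular momentum about the shared axis is conserved.
Taking A's sense as positive: L = (1.680)(1.16) + (0.6070)(2.10) = 3.223 kg·m²·rev/s.
Combined I = 1.680 + 0.6070 = 2.287 kg·m².
ω_f = L / I = 3.223 / 2.287 = 1.409 rev/s.

|ω_f| ≈ 1.41 rev/s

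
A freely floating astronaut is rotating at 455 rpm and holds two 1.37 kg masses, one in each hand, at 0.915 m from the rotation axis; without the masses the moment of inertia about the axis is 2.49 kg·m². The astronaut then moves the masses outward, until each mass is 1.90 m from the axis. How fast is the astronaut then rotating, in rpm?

ω₂ ≈ 176 rpm

With no external torque about the axis, L is conserved: I₁ω₁ = I₂ω₂.
I₁ = 2.49 + 2(1.37)(0.915)² = 4.784 kg·m²; I₂ = 2.49 + 2(1.37)(1.90)² = 12.38 kg·m².
ω₂ = I₁ω₁ / I₂ = (4.784)(455 rpm) / (12.38) = 175.8 rpm.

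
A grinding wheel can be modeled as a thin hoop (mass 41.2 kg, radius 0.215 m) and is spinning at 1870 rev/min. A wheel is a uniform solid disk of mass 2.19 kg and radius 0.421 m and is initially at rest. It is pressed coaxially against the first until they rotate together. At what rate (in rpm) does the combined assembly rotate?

No external torque acts about the common axis, so total angular momentum is conserved.
Moments of inertia: I_A = (41.2)(0.215)² = 1.904 kg·m²; I_B = ½(2.19)(0.421)² = 0.1941 kg·m².
Taking A's sense as positive: L = (1.904)(1870) = 3561 kg·m²·rpm.
Combined I = 1.904 + 0.1941 = 2.099 kg·m².
ω_f = L / I = 3561 / 2.099 = 1697 rpm.

|ω_f| ≈ 1700 rpm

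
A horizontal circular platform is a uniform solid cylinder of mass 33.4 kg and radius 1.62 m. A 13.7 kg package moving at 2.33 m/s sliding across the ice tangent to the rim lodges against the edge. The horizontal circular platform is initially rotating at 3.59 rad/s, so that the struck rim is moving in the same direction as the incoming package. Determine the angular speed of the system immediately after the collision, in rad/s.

The axle reaction passes through the central axle and exerts no torque about it; angular momentum about the central axle is conserved through the impact.
I_p = ½(33.4)(1.62)² = 43.83 kg·m². Taking the sense of the package's angular momentum as positive, L_{package} = m v R = (13.7)(2.33)(1.62) = 51.71 kg·m²/s.
L_i = +I_p ω_p + m v R = +(43.83)(3.59) + 51.71 = 209.1 kg·m²/s.
After sticking, I_f = I_p + m R² = 43.83 + (13.7)(1.62)² = 79.78 kg·m².
ω_f = L_i / I_f = 209.1 / 79.78 = 2.620 rad/s.

|ω_f| ≈ 2.62 rad/s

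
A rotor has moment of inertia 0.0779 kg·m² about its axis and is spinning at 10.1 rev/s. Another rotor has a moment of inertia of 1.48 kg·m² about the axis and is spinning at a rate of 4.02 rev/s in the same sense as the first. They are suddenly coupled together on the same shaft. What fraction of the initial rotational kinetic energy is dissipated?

No external torque acts about the common axis, so total angular momentum is conserved.
Taking A's sense as positive: L = (0.07790)(10.1) + (1.480)(4.02) = 6.736 kg·m²·rev/s.
Combined I = 0.07790 + 1.480 = 1.558 kg·m².
ω_f = L / I = 6.736 / 1.558 = 4.324 rev/s.
KE_i = ½ΣIω² = 629.0 J; KE_f = ½(1.558)(27.17)² = 575.0 J.
Fraction dissipated = (KE_i − KE_f)/KE_i = 0.08586.

fraction ≈ 0.0859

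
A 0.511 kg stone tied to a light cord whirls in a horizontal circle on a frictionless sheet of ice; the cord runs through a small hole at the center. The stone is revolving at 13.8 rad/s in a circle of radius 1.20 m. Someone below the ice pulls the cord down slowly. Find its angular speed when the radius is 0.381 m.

No torque about the axis ⇒ m r₁² ω₁ = m r₂² ω₂.
ω₂ = ω₁ (r₁/r₂)² = (13.8)(1.20/0.381)² = 136.9 rad/s.

ω₂ ≈ 137 rad/s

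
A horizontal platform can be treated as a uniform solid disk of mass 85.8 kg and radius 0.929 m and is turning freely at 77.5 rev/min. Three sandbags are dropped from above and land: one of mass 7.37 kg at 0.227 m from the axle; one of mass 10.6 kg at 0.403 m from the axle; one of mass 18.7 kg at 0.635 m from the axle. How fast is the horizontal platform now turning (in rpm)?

ω_f ≈ 61.5 rpm

No external torque acts about the axle; L_before = L_after.
I_p = ½(85.8)(0.929)² = 37.02 kg·m².
Added inertia Σmr² = (7.37)(0.227)² + (10.6)(0.403)² + (18.7)(0.635)² = 9.642 kg·m²; I_f = 37.02 + 9.642 = 46.67 kg·m².
ω_f = I_p ω_i / I_f = (37.02)(77.5) / 46.67 = 61.49 rpm.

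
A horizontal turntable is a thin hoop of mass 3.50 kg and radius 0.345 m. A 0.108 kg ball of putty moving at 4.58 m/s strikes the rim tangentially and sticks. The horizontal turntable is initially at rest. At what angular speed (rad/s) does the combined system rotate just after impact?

|ω_f| ≈ 0.397 rad/s

About the axle the impulsive forces during the collision are internal, so angular momentum about that axis is conserved.
I_p = (3.50)(0.345)² = 0.4166 kg·m². Taking the sense of the ball of putty's angular momentum as positive, L_{ball} = m v R = (0.108)(4.58)(0.345) = 0.1707 kg·m²/s.
L_i = 0 + 0.1707 = 0.1707 kg·m²/s.
After sticking, I_f = I_p + m R² = 0.4166 + (0.108)(0.345)² = 0.4294 kg·m².
ω_f = L_i / I_f = 0.1707 / 0.4294 = 0.3974 rad/s.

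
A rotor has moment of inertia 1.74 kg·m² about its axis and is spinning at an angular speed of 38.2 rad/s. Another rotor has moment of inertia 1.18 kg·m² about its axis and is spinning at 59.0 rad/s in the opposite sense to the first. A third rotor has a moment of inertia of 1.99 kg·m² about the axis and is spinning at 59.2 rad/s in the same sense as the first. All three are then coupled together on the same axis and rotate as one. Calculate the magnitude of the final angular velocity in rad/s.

|ω_f| ≈ 23.4 rad/s

No external torque acts about the common axis, so total angular momentum is conserved.
Taking A's sense as positive: L = (1.740)(38.2) − (1.180)(59.0) + (1.990)(59.2) = 114.7 kg·m²·rad/s.
Combined I = 1.740 + 1.180 + 1.990 = 4.910 kg·m².
ω_f = L / I = 114.7 / 4.910 = 23.35 rad/s.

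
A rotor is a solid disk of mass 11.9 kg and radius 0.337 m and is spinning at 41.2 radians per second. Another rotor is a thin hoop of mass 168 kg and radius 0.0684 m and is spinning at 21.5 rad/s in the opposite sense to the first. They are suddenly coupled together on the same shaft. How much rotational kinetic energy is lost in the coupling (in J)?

ΔKE lost ≈ 714 J

The coupling torques are internal; angular momentum about the shared axis is conserved.
Moments of inertia: I_A = ½(11.9)(0.337)² = 0.6757 kg·m²; I_B = (168)(0.0684)² = 0.7860 kg·m².
Taking A's sense as positive: L = (0.6757)(41.2) − (0.7860)(21.5) = 10.94 kg·m²·rad/s.
Combined I = 0.6757 + 0.7860 = 1.462 kg·m².
ω_f = L / I = 10.94 / 1.462 = 7.485 rad/s.
KE_i = ½ΣIω² = 755.2 J; KE_f = ½(1.462)(7.485)² = 40.95 J.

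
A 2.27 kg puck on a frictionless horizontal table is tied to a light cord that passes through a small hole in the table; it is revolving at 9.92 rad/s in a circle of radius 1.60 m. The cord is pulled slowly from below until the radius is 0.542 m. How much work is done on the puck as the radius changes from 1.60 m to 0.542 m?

W ≈ 2210 J

The constraining force is radial, so m r² ω about the center is conserved.
ω₂ = ω₁ (r₁/r₂)² = (9.92)(1.60/0.542)² = 86.45 rad/s.
W = ΔKE = ½m(v₂² − v₁²) = 2206 J.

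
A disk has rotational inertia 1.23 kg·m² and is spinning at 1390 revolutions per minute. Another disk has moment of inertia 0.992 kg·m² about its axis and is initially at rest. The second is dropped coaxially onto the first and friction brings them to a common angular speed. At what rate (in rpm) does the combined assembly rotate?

The coupling torques are internal; angular momentum about the shared axis is conserved.
Taking A's sense as positive: L = (1.230)(1390) = 1710 kg·m²·rpm.
Combined I = 1.230 + 0.9920 = 2.222 kg·m².
ω_f = L / I = 1710 / 2.222 = 769.4 rpm.

|ω_f| ≈ 769 rpm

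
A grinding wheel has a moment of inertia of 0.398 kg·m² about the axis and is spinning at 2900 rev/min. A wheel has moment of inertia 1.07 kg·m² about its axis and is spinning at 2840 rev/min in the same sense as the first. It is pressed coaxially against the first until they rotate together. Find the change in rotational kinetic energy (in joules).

The coupling torques are internal; angular momentum about the shared axis is conserved.
Taking A's sense as positive: L = (0.3980)(2900) + (1.070)(2840) = 4193 kg·m²·rpm.
Combined I = 0.3980 + 1.070 = 1.468 kg·m².
ω_f = L / I = 4193 / 1.468 = 2856 rpm.
KE_i = ½ΣIω² = 65670 J; KE_f = ½(1.468)(299.1)² = 65670 J.

ΔKE ≈ -5.73 J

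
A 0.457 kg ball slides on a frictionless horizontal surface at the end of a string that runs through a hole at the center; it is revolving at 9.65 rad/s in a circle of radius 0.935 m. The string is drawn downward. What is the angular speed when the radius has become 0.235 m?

ω₂ ≈ 153 rad/s

The constraining force is radial, so m r² ω about the center is conserved.
ω₂ = ω₁ (r₁/r₂)² = (9.65)(0.935/0.235)² = 152.8 rad/s.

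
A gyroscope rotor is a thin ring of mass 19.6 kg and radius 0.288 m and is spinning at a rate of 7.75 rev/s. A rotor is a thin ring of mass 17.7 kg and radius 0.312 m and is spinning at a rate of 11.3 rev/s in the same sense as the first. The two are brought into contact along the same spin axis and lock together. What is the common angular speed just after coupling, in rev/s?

The coupling torques are internal; angular momentum about the shared axis is conserved.
Moments of inertia: I_A = (19.6)(0.288)² = 1.626 kg·m²; I_B = (17.7)(0.312)² = 1.723 kg·m².
Taking A's sense as positive: L = (1.626)(7.75) + (1.723)(11.3) = 32.07 kg·m²·rev/s.
Combined I = 1.626 + 1.723 = 3.349 kg·m².
ω_f = L / I = 32.07 / 3.349 = 9.577 rev/s.

|ω_f| ≈ 9.58 rev/s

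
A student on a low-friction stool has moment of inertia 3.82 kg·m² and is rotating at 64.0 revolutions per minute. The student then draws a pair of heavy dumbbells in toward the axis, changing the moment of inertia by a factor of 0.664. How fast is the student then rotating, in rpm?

With no external torque about the axis, L is conserved: I₁ω₁ = I₂ω₂.
I₂ = 0.664 × 3.82 = 2.536 kg·m².
ω₂ = I₁ω₁ / I₂ = (3.820)(64.0 rpm) / (2.536) = 96.39 rpm.

ω₂ ≈ 96.4 rpm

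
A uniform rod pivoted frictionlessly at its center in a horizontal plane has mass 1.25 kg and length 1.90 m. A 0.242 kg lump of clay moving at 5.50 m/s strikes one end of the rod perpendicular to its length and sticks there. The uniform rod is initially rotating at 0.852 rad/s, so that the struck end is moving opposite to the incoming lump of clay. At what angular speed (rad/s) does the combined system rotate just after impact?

About the pivot the impulsive forces during the collision are internal, so angular momentum about that axis is conserved.
I_p = (1/12)(1.25)(1.90)² = 0.3760 kg·m². Taking the sense of the lump of clay's angular momentum as positive, L_{lump} = m v R = (0.242)(5.50)(1.90/2) = 1.264 kg·m²/s.
L_i = −I_p ω_p + m v R = −(0.3760)(0.852) + 1.264 = 0.9441 kg·m²/s.
After sticking, I_f = I_p + m R² = 0.3760 + (0.242)(1.90/2)² = 0.5944 kg·m².
ω_f = L_i / I_f = 0.9441 / 0.5944 = 1.588 rad/s.

|ω_f| ≈ 1.59 rad/s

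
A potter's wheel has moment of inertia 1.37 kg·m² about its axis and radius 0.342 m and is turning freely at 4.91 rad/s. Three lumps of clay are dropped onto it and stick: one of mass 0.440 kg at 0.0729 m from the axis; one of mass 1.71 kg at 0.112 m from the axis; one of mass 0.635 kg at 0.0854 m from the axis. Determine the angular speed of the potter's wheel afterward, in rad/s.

The added mass arrives with no angular momentum about the axis, and any external torque about the axis is negligible, so the system's angular momentum is conserved.
Added inertia Σmr² = (0.440)(0.0729)² + (1.71)(0.112)² + (0.635)(0.0854)² = 0.02842 kg·m²; I_f = 1.370 + 0.02842 = 1.398 kg·m².
ω_f = I_p ω_i / I_f = (1.370)(4.91) / 1.398 = 4.810 rad/s.

ω_f ≈ 4.81 rad/s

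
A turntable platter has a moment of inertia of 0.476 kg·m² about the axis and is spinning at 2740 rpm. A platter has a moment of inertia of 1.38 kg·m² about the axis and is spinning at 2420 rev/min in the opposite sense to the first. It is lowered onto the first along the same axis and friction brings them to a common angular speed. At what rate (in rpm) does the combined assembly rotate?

|ω_f| ≈ 1100 rpm

The coupling torques are internal; angular momentum about the shared axis is conserved.
Taking A's sense as positive: L = (0.4760)(2740) − (1.380)(2420) = -2035 kg·m²·rpm.
Combined I = 0.4760 + 1.380 = 1.856 kg·m².
ω_f = L / I = -2035 / 1.856 = -1097 rpm.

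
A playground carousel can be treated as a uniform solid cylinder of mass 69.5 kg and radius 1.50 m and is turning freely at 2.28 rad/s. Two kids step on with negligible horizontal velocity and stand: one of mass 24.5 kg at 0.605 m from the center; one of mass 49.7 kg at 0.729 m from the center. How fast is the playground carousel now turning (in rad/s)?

No external torque acts about the center; L_before = L_after.
I_p = ½(69.5)(1.50)² = 78.19 kg·m².
Added inertia Σmr² = (24.5)(0.605)² + (49.7)(0.729)² = 35.38 kg·m²; I_f = 78.19 + 35.38 = 113.6 kg·m².
ω_f = I_p ω_i / I_f = (78.19)(2.28) / 113.6 = 1.570 rad/s.

ω_f ≈ 1.57 rad/s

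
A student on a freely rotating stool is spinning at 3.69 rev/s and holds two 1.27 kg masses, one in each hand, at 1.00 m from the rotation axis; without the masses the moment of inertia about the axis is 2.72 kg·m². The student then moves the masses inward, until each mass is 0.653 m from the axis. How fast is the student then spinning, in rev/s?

ω₂ ≈ 5.10 rev/s

With no external torque about the axis, L is conserved: I₁ω₁ = I₂ω₂.
I₁ = 2.72 + 2(1.27)(1.00)² = 5.260 kg·m²; I₂ = 2.72 + 2(1.27)(0.653)² = 3.803 kg·m².
ω₂ = I₁ω₁ / I₂ = (5.260)(3.69 rev/s) / (3.803) = 5.104 rev/s.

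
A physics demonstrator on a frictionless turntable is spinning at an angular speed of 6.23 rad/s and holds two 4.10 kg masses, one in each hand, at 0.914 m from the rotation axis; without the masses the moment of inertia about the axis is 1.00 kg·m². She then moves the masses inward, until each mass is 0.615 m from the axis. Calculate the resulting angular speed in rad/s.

Angular momentum about the spin axis is conserved since the torque about it is zero.
I₁ = 1.00 + 2(4.10)(0.914)² = 7.850 kg·m²; I₂ = 1.00 + 2(4.10)(0.615)² = 4.101 kg·m².
ω₂ = I₁ω₁ / I₂ = (7.850)(6.23 rad/s) / (4.101) = 11.92 rad/s.

ω₂ ≈ 11.9 rad/s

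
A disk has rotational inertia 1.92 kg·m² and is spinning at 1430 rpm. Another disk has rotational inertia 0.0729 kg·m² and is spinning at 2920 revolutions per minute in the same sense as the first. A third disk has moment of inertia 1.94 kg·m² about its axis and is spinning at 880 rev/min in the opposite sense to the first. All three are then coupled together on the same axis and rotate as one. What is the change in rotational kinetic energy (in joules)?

ΔKE ≈ -31000 J

The coupling torques are internal; angular momentum about the shared axis is conserved.
Taking A's sense as positive: L = (1.920)(1430) + (0.07290)(2920) − (1.940)(880) = 1251 kg·m²·rpm.
Combined I = 1.920 + 0.07290 + 1.940 = 3.933 kg·m².
ω_f = L / I = 1251 / 3.933 = 318.2 rpm.
KE_i = ½ΣIω² = 33170 J; KE_f = ½(3.933)(33.32)² = 2183 J.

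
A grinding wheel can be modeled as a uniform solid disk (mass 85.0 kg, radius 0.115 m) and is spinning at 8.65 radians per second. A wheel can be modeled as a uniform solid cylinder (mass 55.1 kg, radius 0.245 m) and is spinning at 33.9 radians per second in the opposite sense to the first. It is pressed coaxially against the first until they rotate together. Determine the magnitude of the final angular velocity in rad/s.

The coupling torques are internal; angular momentum about the shared axis is conserved.
Moments of inertia: I_A = ½(85.0)(0.115)² = 0.5621 kg·m²; I_B = ½(55.1)(0.245)² = 1.654 kg·m².
Taking A's sense as positive: L = (0.5621)(8.65) − (1.654)(33.9) = -51.20 kg·m²·rad/s.
Combined I = 0.5621 + 1.654 = 2.216 kg·m².
ω_f = L / I = -51.20 / 2.216 = -23.11 rad/s.

|ω_f| ≈ 23.1 rad/s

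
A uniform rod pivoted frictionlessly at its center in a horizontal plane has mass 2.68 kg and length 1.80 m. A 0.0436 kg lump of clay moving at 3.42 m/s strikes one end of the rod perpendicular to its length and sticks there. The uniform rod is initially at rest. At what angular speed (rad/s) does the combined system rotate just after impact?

About the pivot the impulsive forces during the collision are internal, so angular momentum about that axis is conserved.
I_p = (1/12)(2.68)(1.80)² = 0.7236 kg·m². Taking the sense of the lump of clay's angular momentum as positive, L_{lump} = m v R = (0.0436)(3.42)(1.80/2) = 0.1342 kg·m²/s.
L_i = 0 + 0.1342 = 0.1342 kg·m²/s.
After sticking, I_f = I_p + m R² = 0.7236 + (0.0436)(1.80/2)² = 0.7589 kg·m².
ω_f = L_i / I_f = 0.1342 / 0.7589 = 0.1768 rad/s.

|ω_f| ≈ 0.177 rad/s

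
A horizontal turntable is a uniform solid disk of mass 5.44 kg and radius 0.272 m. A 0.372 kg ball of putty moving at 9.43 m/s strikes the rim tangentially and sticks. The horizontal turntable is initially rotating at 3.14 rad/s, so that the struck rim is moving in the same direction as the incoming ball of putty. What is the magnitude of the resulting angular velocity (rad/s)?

About the axle the impulsive forces during the collision are internal, so angular momentum about that axis is conserved.
I_p = ½(5.44)(0.272)² = 0.2012 kg·m². Taking the sense of the ball of putty's angular momentum as positive, L_{ball} = m v R = (0.372)(9.43)(0.272) = 0.9542 kg·m²/s.
L_i = +I_p ω_p + m v R = +(0.2012)(3.14) + 0.9542 = 1.586 kg·m²/s.
After sticking, I_f = I_p + m R² = 0.2012 + (0.372)(0.272)² = 0.2288 kg·m².
ω_f = L_i / I_f = 1.586 / 0.2288 = 6.933 rad/s.

|ω_f| ≈ 6.93 rad/s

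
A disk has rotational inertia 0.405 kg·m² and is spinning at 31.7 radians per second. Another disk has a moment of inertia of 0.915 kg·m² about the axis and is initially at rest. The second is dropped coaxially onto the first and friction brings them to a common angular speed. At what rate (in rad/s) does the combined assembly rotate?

|ω_f| ≈ 9.73 rad/s

No external torque acts about the common axis, so total angular momentum is conserved.
Taking A's sense as positive: L = (0.4050)(31.7) = 12.84 kg·m²·rad/s.
Combined I = 0.4050 + 0.9150 = 1.320 kg·m².
ω_f = L / I = 12.84 / 1.320 = 9.726 rad/s.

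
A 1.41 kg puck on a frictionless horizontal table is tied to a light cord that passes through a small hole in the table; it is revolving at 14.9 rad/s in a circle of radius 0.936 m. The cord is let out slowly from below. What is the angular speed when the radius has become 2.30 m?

ω₂ ≈ 2.47 rad/s

The constraining force is radial, so m r² ω about the center is conserved.
ω₂ = ω₁ (r₁/r₂)² = (14.9)(0.936/2.30)² = 2.468 rad/s.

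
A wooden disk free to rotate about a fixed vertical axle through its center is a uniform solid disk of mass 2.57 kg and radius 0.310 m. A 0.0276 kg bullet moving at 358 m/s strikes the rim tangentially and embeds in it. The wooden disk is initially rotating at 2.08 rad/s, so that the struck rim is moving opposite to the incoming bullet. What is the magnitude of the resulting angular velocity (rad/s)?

|ω_f| ≈ 22.2 rad/s

About the axle the impulsive forces during the collision are internal, so angular momentum about that axis is conserved.
I_p = ½(2.57)(0.310)² = 0.1235 kg·m². Taking the sense of the bullet's angular momentum as positive, L_{bullet} = m v R = (0.0276)(358)(0.310) = 3.063 kg·m²/s.
L_i = −I_p ω_p + m v R = −(0.1235)(2.08) + 3.063 = 2.806 kg·m²/s.
After sticking, I_f = I_p + m R² = 0.1235 + (0.0276)(0.310)² = 0.1261 kg·m².
ω_f = L_i / I_f = 2.806 / 0.1261 = 22.25 rad/s.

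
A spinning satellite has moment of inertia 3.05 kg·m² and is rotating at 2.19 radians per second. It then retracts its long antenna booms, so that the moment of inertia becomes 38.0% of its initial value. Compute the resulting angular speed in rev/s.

ω₂ ≈ 0.917 rev/s

With no external torque about the axis, L is conserved: I₁ω₁ = I₂ω₂.
I₂ = 0.380 × 3.05 = 1.159 kg·m².
ω₂ = I₁ω₁ / I₂ = (3.050)(2.19 rad/s) / (1.159) = 5.763 rad/s = 0.9172 rev/s.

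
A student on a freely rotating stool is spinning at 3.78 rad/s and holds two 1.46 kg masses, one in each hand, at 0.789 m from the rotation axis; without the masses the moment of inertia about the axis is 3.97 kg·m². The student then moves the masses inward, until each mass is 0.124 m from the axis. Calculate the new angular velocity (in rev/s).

ω₂ ≈ 0.867 rev/s

Angular momentum about the spin axis is conserved since the torque about it is zero.
I₁ = 3.97 + 2(1.46)(0.789)² = 5.788 kg·m²; I₂ = 3.97 + 2(1.46)(0.124)² = 4.015 kg·m².
ω₂ = I₁ω₁ / I₂ = (5.788)(3.78 rad/s) / (4.015) = 5.449 rad/s = 0.8673 rev/s.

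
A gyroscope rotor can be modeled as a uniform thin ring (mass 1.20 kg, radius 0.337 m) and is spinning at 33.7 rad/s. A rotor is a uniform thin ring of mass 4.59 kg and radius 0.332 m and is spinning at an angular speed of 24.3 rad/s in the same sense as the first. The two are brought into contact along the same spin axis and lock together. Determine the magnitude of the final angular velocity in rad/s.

|ω_f| ≈ 26.3 rad/s

The coupling torques are internal; angular momentum about the shared axis is conserved.
Moments of inertia: I_A = (1.20)(0.337)² = 0.1363 kg·m²; I_B = (4.59)(0.332)² = 0.5059 kg·m².
Taking A's sense as positive: L = (0.1363)(33.7) + (0.5059)(24.3) = 16.89 kg·m²·rad/s.
Combined I = 0.1363 + 0.5059 = 0.6422 kg·m².
ω_f = L / I = 16.89 / 0.6422 = 26.29 rad/s.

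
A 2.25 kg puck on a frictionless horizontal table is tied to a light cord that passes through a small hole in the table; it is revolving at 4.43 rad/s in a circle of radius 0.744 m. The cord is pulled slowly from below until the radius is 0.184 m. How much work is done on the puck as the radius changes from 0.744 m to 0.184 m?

W ≈ 188 J

The constraining force is radial, so m r² ω about the center is conserved.
ω₂ = ω₁ (r₁/r₂)² = (4.43)(0.744/0.184)² = 72.43 rad/s.
W = ΔKE = ½m(v₂² − v₁²) = 187.6 J.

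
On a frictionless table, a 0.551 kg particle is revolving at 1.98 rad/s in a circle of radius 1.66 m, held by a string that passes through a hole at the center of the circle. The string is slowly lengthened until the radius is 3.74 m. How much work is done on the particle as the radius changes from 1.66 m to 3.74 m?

W ≈ -2.39 J

The constraining force is radial, so m r² ω about the center is conserved.
ω₂ = ω₁ (r₁/r₂)² = (1.98)(1.66/3.74)² = 0.3901 rad/s.
W = ΔKE = ½m(v₂² − v₁²) = -2.390 J.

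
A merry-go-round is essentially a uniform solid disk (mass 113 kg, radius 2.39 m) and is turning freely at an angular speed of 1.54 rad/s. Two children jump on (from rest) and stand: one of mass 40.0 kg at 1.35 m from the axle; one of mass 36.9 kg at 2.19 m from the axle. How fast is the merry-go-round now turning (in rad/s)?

ω_f ≈ 0.868 rad/s

No external torque acts about the axle; L_before = L_after.
I_p = ½(113)(2.39)² = 322.7 kg·m².
Added inertia Σmr² = (40.0)(1.35)² + (36.9)(2.19)² = 249.9 kg·m²; I_f = 322.7 + 249.9 = 572.6 kg·m².
ω_f = I_p ω_i / I_f = (322.7)(1.54) / 572.6 = 0.8680 rad/s.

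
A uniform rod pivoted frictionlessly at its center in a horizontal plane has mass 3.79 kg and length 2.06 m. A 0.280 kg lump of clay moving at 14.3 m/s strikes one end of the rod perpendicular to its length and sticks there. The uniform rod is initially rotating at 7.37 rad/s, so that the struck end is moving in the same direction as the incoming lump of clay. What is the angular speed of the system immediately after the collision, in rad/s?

|ω_f| ≈ 8.55 rad/s

The axle reaction passes through the pivot and exerts no torque about it; angular momentum about the pivot is conserved through the impact.
I_p = (1/12)(3.79)(2.06)² = 1.340 kg·m². Taking the sense of the lump of clay's angular momentum as positive, L_{lump} = m v R = (0.280)(14.3)(2.06/2) = 4.124 kg·m²/s.
L_i = +I_p ω_p + m v R = +(1.340)(7.37) + 4.124 = 14.00 kg·m²/s.
After sticking, I_f = I_p + m R² = 1.340 + (0.280)(2.06/2)² = 1.637 kg·m².
ω_f = L_i / I_f = 14.00 / 1.637 = 8.552 rad/s.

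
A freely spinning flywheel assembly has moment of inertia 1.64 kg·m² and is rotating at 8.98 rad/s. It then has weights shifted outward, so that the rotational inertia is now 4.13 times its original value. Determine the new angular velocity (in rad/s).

With no external torque about the axis, L is conserved: I₁ω₁ = I₂ω₂.
I₂ = 4.13 × 1.64 = 6.773 kg·m².
ω₂ = I₁ω₁ / I₂ = (1.640)(8.98 rad/s) / (6.773) = 2.174 rad/s.

ω₂ ≈ 2.17 rad/s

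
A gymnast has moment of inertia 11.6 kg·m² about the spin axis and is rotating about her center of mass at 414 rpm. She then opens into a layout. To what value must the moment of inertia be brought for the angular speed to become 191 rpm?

No external torque acts about the spin axis, so angular momentum is conserved.
I₂ = I₁ω₁ / ω₂ = (11.6)(414) / (191) = 25.14 kg·m².

I₂ ≈ 25.1 kg·m²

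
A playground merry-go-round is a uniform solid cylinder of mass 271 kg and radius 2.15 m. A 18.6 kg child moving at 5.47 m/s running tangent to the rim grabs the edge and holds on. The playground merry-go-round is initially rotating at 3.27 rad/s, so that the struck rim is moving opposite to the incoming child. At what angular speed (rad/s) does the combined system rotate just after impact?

|ω_f| ≈ 2.57 rad/s

The axle reaction passes through the axle and exerts no torque about it; angular momentum about the axle is conserved through the impact.
I_p = ½(271)(2.15)² = 626.3 kg·m². Taking the sense of the child's angular momentum as positive, L_{child} = m v R = (18.6)(5.47)(2.15) = 218.7 kg·m²/s.
L_i = −I_p ω_p + m v R = −(626.3)(3.27) + 218.7 = -1829 kg·m²/s.
After sticking, I_f = I_p + m R² = 626.3 + (18.6)(2.15)² = 712.3 kg·m².
ω_f = L_i / I_f = -1829 / 712.3 = -2.568 rad/s.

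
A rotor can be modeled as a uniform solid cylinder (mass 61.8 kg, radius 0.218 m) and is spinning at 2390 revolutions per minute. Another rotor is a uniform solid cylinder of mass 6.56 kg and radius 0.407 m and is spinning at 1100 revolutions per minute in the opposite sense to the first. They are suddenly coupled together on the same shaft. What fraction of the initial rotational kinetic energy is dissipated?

fraction ≈ 0.534

The coupling torques are internal; angular momentum about the shared axis is conserved.
Moments of inertia: I_A = ½(61.8)(0.218)² = 1.468 kg·m²; I_B = ½(6.56)(0.407)² = 0.5433 kg·m².
Taking A's sense as positive: L = (1.468)(2390) − (0.5433)(1100) = 2912 kg·m²·rpm.
Combined I = 1.468 + 0.5433 = 2.012 kg·m².
ω_f = L / I = 2912 / 2.012 = 1447 rpm.
KE_i = ½ΣIω² = 49600 J; KE_f = ½(2.012)(151.6)² = 23110 J.
Fraction dissipated = (KE_i − KE_f)/KE_i = 0.5340.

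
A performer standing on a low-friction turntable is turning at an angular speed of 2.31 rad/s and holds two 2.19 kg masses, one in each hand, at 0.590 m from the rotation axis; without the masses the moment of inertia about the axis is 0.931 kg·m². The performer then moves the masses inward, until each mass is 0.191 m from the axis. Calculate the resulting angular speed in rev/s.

No external torque acts about the spin axis, so angular momentum is conserved.
I₁ = 0.931 + 2(2.19)(0.590)² = 2.456 kg·m²; I₂ = 0.931 + 2(2.19)(0.191)² = 1.091 kg·m².
ω₂ = I₁ω₁ / I₂ = (2.456)(2.31 rad/s) / (1.091) = 5.200 rad/s = 0.8277 rev/s.

ω₂ ≈ 0.828 rev/s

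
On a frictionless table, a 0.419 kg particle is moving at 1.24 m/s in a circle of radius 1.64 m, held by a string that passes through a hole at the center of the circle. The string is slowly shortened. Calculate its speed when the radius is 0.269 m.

The only horizontal force on the mass is along the cord (radial), so it exerts no torque about the hole and angular momentum m v r is conserved.
v₂ = v₁ r₁ / r₂ = (1.24)(1.64) / (0.269) = 7.560 m/s.

v₂ ≈ 7.56 m/s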